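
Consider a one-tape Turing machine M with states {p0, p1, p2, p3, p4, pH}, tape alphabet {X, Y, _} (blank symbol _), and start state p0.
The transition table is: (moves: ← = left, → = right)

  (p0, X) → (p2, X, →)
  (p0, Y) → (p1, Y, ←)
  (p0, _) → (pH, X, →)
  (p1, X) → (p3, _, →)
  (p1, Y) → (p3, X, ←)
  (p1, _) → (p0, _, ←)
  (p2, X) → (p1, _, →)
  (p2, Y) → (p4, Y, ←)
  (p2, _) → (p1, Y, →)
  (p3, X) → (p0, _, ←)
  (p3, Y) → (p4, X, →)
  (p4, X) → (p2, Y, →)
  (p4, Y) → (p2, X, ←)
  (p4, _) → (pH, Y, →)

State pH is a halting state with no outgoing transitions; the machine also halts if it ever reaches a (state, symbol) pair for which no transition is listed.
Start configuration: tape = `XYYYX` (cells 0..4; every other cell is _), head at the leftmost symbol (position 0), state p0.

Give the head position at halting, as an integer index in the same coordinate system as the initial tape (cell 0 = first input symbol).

p0 | _[X]YYYX__   read X → write X, move →, go to p2
p2 | _X[Y]YYX__   read Y → write Y, move ←, go to p4
p4 | _[X]YYYX__   read X → write Y, move →, go to p2
p2 | _Y[Y]YYX__   read Y → write Y, move ←, go to p4
p4 | _[Y]YYYX__   read Y → write X, move ←, go to p2
p2 | [_]XYYYX__   read _ → write Y, move →, go to p1
p1 | Y[X]YYYX__   read X → write _, move →, go to p3
p3 | Y_[Y]YYX__   read Y → write X, move →, go to p4
p4 | Y_X[Y]YX__   read Y → write X, move ←, go to p2
p2 | Y_[X]XYX__   read X → write _, move →, go to p1
p1 | Y__[X]YX__   read X → write _, move →, go to p3
p3 | Y___[Y]X__   read Y → write X, move →, go to p4
p4 | Y___X[X]__   read X → write Y, move →, go to p2
p2 | Y___XY[_]_   read _ → write Y, move →, go to p1
p1 | Y___XYY[_]   read _ → write _, move ←, go to p0
p0 | Y___XY[Y]_   read Y → write Y, move ←, go to p1
p1 | Y___X[Y]Y_   read Y → write X, move ←, go to p3
p3 | Y___[X]XY_   read X → write _, move ←, go to p0
p0 | Y__[_]_XY_   read _ → write X, move →, go to pH
pH | Y__X[_]XY_
At halt the head is at cell 3.

3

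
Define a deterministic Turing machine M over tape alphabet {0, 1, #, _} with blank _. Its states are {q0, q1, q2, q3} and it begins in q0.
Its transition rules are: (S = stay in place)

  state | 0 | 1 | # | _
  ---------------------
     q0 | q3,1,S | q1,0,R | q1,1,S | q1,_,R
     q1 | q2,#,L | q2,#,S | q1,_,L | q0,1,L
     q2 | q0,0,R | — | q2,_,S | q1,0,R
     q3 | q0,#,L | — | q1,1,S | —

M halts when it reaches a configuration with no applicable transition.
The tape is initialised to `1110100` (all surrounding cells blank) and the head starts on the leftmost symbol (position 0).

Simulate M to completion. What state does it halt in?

q3

q0 | [1]110100_   read 1 → write 0, move R, go to q1
q1 | 0[1]10100_   read 1 → write #, move S, go to q2
q2 | 0[#]10100_   read # → write _, move S, go to q2
q2 | 0[_]10100_   read _ → write 0, move R, go to q1
q1 | 00[1]0100_   read 1 → write #, move S, go to q2
q2 | 00[#]0100_   read # → write _, move S, go to q2
q2 | 00[_]0100_   read _ → write 0, move R, go to q1
q1 | 000[0]100_   read 0 → write #, move L, go to q2
q2 | 00[0]#100_   read 0 → write 0, move R, go to q0
q0 | 000[#]100_   read # → write 1, move S, go to q1
q1 | 000[1]100_   read 1 → write #, move S, go to q2
q2 | 000[#]100_   read # → write _, move S, go to q2
q2 | 000[_]100_   read _ → write 0, move R, go to q1
q1 | 0000[1]00_   read 1 → write #, move S, go to q2
q2 | 0000[#]00_   read # → write _, move S, go to q2
q2 | 0000[_]00_   read _ → write 0, move R, go to q1
q1 | 00000[0]0_   read 0 → write #, move L, go to q2
q2 | 0000[0]#0_   read 0 → write 0, move R, go to q0
q0 | 00000[#]0_   read # → write 1, move S, go to q1
q1 | 00000[1]0_   read 1 → write #, move S, go to q2
q2 | 00000[#]0_   read # → write _, move S, go to q2
q2 | 00000[_]0_   read _ → write 0, move R, go to q1
q1 | 000000[0]_   read 0 → write #, move L, go to q2
q2 | 00000[0]#_   read 0 → write 0, move R, go to q0
q0 | 000000[#]_   read # → write 1, move S, go to q1
q1 | 000000[1]_   read 1 → write #, move S, go to q2
q2 | 000000[#]_   read # → write _, move S, go to q2
q2 | 000000[_]_   read _ → write 0, move R, go to q1
q1 | 0000000[_]   read _ → write 1, move L, go to q0
q0 | 000000[0]1   read 0 → write 1, move S, go to q3
q3 | 000000[1]1
No transition is defined for (q3, 1); M halts in state q3.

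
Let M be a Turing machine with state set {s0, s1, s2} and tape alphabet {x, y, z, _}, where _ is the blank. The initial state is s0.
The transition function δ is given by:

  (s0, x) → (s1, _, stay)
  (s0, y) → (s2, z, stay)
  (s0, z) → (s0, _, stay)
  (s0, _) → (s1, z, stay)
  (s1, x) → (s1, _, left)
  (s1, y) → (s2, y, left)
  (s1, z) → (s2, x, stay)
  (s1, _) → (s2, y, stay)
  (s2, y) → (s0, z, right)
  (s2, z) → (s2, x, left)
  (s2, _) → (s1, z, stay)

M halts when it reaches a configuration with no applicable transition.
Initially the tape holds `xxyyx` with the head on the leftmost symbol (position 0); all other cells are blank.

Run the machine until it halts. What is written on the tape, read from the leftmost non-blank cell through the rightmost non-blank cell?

s0 | _[x]xyyx   read x → write _, move stay, go to s1
s1 | _[_]xyyx   read _ → write y, move stay, go to s2
s2 | _[y]xyyx   read y → write z, move right, go to s0
s0 | _z[x]yyx   read x → write _, move stay, go to s1
s1 | _z[_]yyx   read _ → write y, move stay, go to s2
s2 | _z[y]yyx   read y → write z, move right, go to s0
s0 | _zz[y]yx   read y → write z, move stay, go to s2
s2 | _zz[z]yx   read z → write x, move left, go to s2
s2 | _z[z]xyx   read z → write x, move left, go to s2
s2 | _[z]xxyx   read z → write x, move left, go to s2
s2 | [_]xxxyx   read _ → write z, move stay, go to s1
s1 | [z]xxxyx   read z → write x, move stay, go to s2
s2 | [x]xxxyx
The non-blank tape span at halt is xxxxyx.

xxxxyx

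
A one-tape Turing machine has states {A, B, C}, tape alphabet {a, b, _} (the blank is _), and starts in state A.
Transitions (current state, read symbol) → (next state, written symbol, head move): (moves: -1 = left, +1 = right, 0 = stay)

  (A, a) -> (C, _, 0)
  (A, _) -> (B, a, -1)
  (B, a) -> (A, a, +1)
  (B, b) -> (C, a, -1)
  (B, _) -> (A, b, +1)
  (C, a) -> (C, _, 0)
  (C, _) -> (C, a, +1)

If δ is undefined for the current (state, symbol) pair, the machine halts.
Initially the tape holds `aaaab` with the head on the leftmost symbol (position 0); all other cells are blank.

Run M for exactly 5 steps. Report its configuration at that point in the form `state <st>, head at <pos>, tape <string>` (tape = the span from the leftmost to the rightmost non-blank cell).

state C, head at 2, tape aa_ab

A | [a]aaab   read a → write _, move 0, go to C
C | [_]aaab   read _ → write a, move +1, go to C
C | a[a]aab   read a → write _, move 0, go to C
C | a[_]aab   read _ → write a, move +1, go to C
C | aa[a]ab   read a → write _, move 0, go to C
C | aa[_]ab
After 5 steps: state C, head at 2, tape aa_ab.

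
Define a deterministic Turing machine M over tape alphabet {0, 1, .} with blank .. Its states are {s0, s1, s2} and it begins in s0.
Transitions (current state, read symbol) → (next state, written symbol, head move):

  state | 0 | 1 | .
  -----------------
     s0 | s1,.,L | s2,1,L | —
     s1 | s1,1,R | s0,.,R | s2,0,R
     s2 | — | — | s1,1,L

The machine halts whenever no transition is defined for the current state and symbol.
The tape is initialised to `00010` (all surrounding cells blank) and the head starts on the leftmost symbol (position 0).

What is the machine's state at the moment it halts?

s2

s0 | ..[0]0010   read 0 → write ., move L, go to s1
s1 | .[.].0010   read . → write 0, move R, go to s2
s2 | .0[.]0010   read . → write 1, move L, go to s1
s1 | .[0]10010   read 0 → write 1, move R, go to s1
s1 | .1[1]0010   read 1 → write ., move R, go to s0
s0 | .1.[0]010   read 0 → write ., move L, go to s1
s1 | .1[.].010   read . → write 0, move R, go to s2
s2 | .10[.]010   read . → write 1, move L, go to s1
s1 | .1[0]1010   read 0 → write 1, move R, go to s1
s1 | .11[1]010   read 1 → write ., move R, go to s0
s0 | .11.[0]10   read 0 → write ., move L, go to s1
s1 | .11[.].10   read . → write 0, move R, go to s2
s2 | .110[.]10   read . → write 1, move L, go to s1
s1 | .11[0]110   read 0 → write 1, move R, go to s1
s1 | .111[1]10   read 1 → write ., move R, go to s0
s0 | .111.[1]0   read 1 → write 1, move L, go to s2
s2 | .111[.]10   read . → write 1, move L, go to s1
s1 | .11[1]110   read 1 → write ., move R, go to s0
s0 | .11.[1]10   read 1 → write 1, move L, go to s2
s2 | .11[.]110   read . → write 1, move L, go to s1
s1 | .1[1]1110   read 1 → write ., move R, go to s0
s0 | .1.[1]110   read 1 → write 1, move L, go to s2
s2 | .1[.]1110   read . → write 1, move L, go to s1
s1 | .[1]11110   read 1 → write ., move R, go to s0
s0 | ..[1]1110   read 1 → write 1, move L, go to s2
s2 | .[.]11110   read . → write 1, move L, go to s1
s1 | [.]111110   read . → write 0, move R, go to s2
s2 | 0[1]11110
No transition is defined for (s2, 1); M halts in state s2.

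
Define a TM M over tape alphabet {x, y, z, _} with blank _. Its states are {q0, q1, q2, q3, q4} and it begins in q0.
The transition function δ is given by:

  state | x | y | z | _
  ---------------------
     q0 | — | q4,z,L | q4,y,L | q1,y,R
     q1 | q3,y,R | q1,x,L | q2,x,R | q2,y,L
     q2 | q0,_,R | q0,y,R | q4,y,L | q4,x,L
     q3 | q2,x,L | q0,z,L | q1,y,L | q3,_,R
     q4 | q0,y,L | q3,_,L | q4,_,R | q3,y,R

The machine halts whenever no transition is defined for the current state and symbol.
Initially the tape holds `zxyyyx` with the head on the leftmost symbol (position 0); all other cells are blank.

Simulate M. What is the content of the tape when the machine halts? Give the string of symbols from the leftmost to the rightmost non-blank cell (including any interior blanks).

yxyxyzxyyyx

state=q0 head=0 tape=_____[z]xyyyx   (q0,z)→(q4,y,L)
state=q4 head=-1 tape=____[_]yxyyyx   (q4,_)→(q3,y,R)
state=q3 head=0 tape=____y[y]xyyyx   (q3,y)→(q0,z,L)
state=q0 head=-1 tape=____[y]zxyyyx   (q0,y)→(q4,z,L)
state=q4 head=-2 tape=___[_]zzxyyyx   (q4,_)→(q3,y,R)
state=q3 head=-1 tape=___y[z]zxyyyx   (q3,z)→(q1,y,L)
state=q1 head=-2 tape=___[y]yzxyyyx   (q1,y)→(q1,x,L)
state=q1 head=-3 tape=__[_]xyzxyyyx   (q1,_)→(q2,y,L)
state=q2 head=-4 tape=_[_]yxyzxyyyx   (q2,_)→(q4,x,L)
state=q4 head=-5 tape=[_]xyxyzxyyyx   (q4,_)→(q3,y,R)
state=q3 head=-4 tape=y[x]yxyzxyyyx   (q3,x)→(q2,x,L)
state=q2 head=-5 tape=[y]xyxyzxyyyx   (q2,y)→(q0,y,R)
state=q0 head=-4 tape=y[x]yxyzxyyyx
The non-blank tape span at halt is yxyxyzxyyyx.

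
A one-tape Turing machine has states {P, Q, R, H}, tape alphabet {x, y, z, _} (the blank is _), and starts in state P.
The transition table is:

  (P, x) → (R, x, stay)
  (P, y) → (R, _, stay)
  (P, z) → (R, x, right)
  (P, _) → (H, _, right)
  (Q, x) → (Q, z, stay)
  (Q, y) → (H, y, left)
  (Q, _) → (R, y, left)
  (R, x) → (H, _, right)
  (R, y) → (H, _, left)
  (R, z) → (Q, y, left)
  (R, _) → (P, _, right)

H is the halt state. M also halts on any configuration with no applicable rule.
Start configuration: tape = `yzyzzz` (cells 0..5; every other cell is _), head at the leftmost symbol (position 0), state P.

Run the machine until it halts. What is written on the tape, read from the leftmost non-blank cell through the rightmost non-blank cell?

state=P head=0 tape=[y]zyzzz   (P,y)→(R,_,stay)
state=R head=0 tape=[_]zyzzz   (R,_)→(P,_,right)
state=P head=1 tape=_[z]yzzz   (P,z)→(R,x,right)
state=R head=2 tape=_x[y]zzz   (R,y)→(H,_,left)
state=H head=1 tape=_[x]_zzz
The non-blank tape span at halt is x_zzz.

x_zzz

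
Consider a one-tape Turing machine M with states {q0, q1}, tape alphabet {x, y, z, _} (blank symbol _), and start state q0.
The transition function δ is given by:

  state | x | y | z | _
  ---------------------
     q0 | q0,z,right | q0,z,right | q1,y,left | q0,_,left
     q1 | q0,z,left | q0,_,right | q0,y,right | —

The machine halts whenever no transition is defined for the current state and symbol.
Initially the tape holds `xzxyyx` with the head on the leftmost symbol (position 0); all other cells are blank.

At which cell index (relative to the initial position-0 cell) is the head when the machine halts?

4

q0 | [x]zxyyx_   read x → write z, move right, go to q0
q0 | z[z]xyyx_   read z → write y, move left, go to q1
q1 | [z]yxyyx_   read z → write y, move right, go to q0
q0 | y[y]xyyx_   read y → write z, move right, go to q0
q0 | yz[x]yyx_   read x → write z, move right, go to q0
q0 | yzz[y]yx_   read y → write z, move right, go to q0
q0 | yzzz[y]x_   read y → write z, move right, go to q0
q0 | yzzzz[x]_   read x → write z, move right, go to q0
q0 | yzzzzz[_]   read _ → write _, move left, go to q0
q0 | yzzzz[z]_   read z → write y, move left, go to q1
q1 | yzzz[z]y_   read z → write y, move right, go to q0
q0 | yzzzy[y]_   read y → write z, move right, go to q0
q0 | yzzzyz[_]   read _ → write _, move left, go to q0
q0 | yzzzy[z]_   read z → write y, move left, go to q1
q1 | yzzz[y]y_   read y → write _, move right, go to q0
q0 | yzzz_[y]_   read y → write z, move right, go to q0
q0 | yzzz_z[_]   read _ → write _, move left, go to q0
q0 | yzzz_[z]_   read z → write y, move left, go to q1
q1 | yzzz[_]y_
At halt the head is at cell 4.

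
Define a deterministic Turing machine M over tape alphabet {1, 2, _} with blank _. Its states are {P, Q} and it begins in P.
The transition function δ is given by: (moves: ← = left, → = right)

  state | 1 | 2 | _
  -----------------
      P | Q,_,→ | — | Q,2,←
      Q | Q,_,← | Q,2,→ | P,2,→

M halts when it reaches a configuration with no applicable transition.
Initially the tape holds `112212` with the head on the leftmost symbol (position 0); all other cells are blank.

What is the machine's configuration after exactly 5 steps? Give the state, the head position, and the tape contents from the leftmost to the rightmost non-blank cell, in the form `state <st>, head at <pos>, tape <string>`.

state=P head=0 tape=[1]12212   (P,1)→(Q,_,→)
state=Q head=1 tape=_[1]2212   (Q,1)→(Q,_,←)
state=Q head=0 tape=[_]_2212   (Q,_)→(P,2,→)
state=P head=1 tape=2[_]2212   (P,_)→(Q,2,←)
state=Q head=0 tape=[2]22212   (Q,2)→(Q,2,→)
state=Q head=1 tape=2[2]2212
After 5 steps: state Q, head at 1, tape 222212.

state Q, head at 1, tape 222212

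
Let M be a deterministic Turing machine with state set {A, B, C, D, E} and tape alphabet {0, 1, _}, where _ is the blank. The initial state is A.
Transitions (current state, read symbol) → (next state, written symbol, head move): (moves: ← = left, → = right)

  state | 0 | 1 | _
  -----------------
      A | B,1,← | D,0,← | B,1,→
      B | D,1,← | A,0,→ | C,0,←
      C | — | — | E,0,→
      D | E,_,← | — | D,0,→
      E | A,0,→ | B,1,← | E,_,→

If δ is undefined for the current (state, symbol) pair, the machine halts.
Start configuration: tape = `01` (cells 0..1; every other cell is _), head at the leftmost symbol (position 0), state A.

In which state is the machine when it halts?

state=A head=0 tape=__[0]1   (A,0)→(B,1,←)
state=B head=-1 tape=_[_]11   (B,_)→(C,0,←)
state=C head=-2 tape=[_]011   (C,_)→(E,0,→)
state=E head=-1 tape=0[0]11   (E,0)→(A,0,→)
state=A head=0 tape=00[1]1   (A,1)→(D,0,←)
state=D head=-1 tape=0[0]01   (D,0)→(E,_,←)
state=E head=-2 tape=[0]_01   (E,0)→(A,0,→)
state=A head=-1 tape=0[_]01   (A,_)→(B,1,→)
state=B head=0 tape=01[0]1   (B,0)→(D,1,←)
state=D head=-1 tape=0[1]11
No transition is defined for (D, 1); M halts in state D.

D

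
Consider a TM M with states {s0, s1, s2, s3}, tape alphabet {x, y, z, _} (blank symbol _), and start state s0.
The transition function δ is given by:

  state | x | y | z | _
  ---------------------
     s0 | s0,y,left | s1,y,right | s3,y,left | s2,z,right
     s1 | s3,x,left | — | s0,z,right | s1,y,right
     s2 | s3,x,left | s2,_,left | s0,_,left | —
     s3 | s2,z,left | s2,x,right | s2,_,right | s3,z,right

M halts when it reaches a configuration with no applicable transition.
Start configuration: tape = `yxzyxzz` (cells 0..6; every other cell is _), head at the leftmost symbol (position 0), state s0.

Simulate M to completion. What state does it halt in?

s2

s0 | _[y]xzyxzz   read y → write y, move right, go to s1
s1 | _y[x]zyxzz   read x → write x, move left, go to s3
s3 | _[y]xzyxzz   read y → write x, move right, go to s2
s2 | _x[x]zyxzz   read x → write x, move left, go to s3
s3 | _[x]xzyxzz   read x → write z, move left, go to s2
s2 | [_]zxzyxzz
No transition is defined for (s2, _); M halts in state s2.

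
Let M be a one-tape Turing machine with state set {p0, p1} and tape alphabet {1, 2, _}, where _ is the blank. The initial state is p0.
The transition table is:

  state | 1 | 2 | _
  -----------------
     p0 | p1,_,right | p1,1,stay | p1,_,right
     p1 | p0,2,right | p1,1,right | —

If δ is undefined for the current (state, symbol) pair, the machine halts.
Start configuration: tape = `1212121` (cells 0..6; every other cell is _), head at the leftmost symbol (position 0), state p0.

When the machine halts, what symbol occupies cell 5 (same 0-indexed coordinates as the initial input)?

p0 | [1]212121__   read 1 → write _, move right, go to p1
p1 | _[2]12121__   read 2 → write 1, move right, go to p1
p1 | _1[1]2121__   read 1 → write 2, move right, go to p0
p0 | _12[2]121__   read 2 → write 1, move stay, go to p1
p1 | _12[1]121__   read 1 → write 2, move right, go to p0
p0 | _122[1]21__   read 1 → write _, move right, go to p1
p1 | _122_[2]1__   read 2 → write 1, move right, go to p1
p1 | _122_1[1]__   read 1 → write 2, move right, go to p0
p0 | _122_12[_]_   read _ → write _, move right, go to p1
p1 | _122_12_[_]
Cell 5 holds 1 when M halts.

1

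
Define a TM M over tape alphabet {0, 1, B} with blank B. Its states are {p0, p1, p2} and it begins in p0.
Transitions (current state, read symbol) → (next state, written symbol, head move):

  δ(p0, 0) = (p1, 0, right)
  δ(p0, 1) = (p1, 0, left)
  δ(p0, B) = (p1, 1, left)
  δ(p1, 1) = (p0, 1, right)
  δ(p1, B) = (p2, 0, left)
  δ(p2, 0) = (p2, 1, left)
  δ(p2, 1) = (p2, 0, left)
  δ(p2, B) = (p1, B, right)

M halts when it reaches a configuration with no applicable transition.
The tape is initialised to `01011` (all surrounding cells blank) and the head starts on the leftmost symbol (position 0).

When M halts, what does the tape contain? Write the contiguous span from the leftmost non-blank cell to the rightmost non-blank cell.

0101010

p0 | B[0]1011BB   read 0 → write 0, move right, go to p1
p1 | B0[1]011BB   read 1 → write 1, move right, go to p0
p0 | B01[0]11BB   read 0 → write 0, move right, go to p1
p1 | B010[1]1BB   read 1 → write 1, move right, go to p0
p0 | B0101[1]BB   read 1 → write 0, move left, go to p1
p1 | B010[1]0BB   read 1 → write 1, move right, go to p0
p0 | B0101[0]BB   read 0 → write 0, move right, go to p1
p1 | B01010[B]B   read B → write 0, move left, go to p2
p2 | B0101[0]0B   read 0 → write 1, move left, go to p2
p2 | B010[1]10B   read 1 → write 0, move left, go to p2
p2 | B01[0]010B   read 0 → write 1, move left, go to p2
p2 | B0[1]1010B   read 1 → write 0, move left, go to p2
p2 | B[0]01010B   read 0 → write 1, move left, go to p2
p2 | [B]101010B   read B → write B, move right, go to p1
p1 | B[1]01010B   read 1 → write 1, move right, go to p0
p0 | B1[0]1010B   read 0 → write 0, move right, go to p1
p1 | B10[1]010B   read 1 → write 1, move right, go to p0
p0 | B101[0]10B   read 0 → write 0, move right, go to p1
p1 | B1010[1]0B   read 1 → write 1, move right, go to p0
p0 | B10101[0]B   read 0 → write 0, move right, go to p1
p1 | B101010[B]   read B → write 0, move left, go to p2
p2 | B10101[0]0   read 0 → write 1, move left, go to p2
p2 | B1010[1]10   read 1 → write 0, move left, go to p2
p2 | B101[0]010   read 0 → write 1, move left, go to p2
p2 | B10[1]1010   read 1 → write 0, move left, go to p2
p2 | B1[0]01010   read 0 → write 1, move left, go to p2
p2 | B[1]101010   read 1 → write 0, move left, go to p2
p2 | [B]0101010   read B → write B, move right, go to p1
p1 | B[0]101010
The non-blank tape span at halt is 0101010.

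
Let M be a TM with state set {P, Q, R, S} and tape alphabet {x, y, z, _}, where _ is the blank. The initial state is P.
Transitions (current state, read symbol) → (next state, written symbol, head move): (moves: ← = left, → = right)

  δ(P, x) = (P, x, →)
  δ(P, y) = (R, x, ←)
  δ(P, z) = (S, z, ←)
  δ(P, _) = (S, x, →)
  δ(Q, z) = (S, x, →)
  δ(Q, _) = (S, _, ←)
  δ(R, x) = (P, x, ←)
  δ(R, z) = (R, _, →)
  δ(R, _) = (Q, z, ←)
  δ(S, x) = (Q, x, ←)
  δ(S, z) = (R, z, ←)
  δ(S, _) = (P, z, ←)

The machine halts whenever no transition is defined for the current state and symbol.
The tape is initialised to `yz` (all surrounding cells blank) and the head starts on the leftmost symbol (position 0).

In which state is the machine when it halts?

P | _____[y]z   read y → write x, move ←, go to R
R | ____[_]xz   read _ → write z, move ←, go to Q
Q | ___[_]zxz   read _ → write _, move ←, go to S
S | __[_]_zxz   read _ → write z, move ←, go to P
P | _[_]z_zxz   read _ → write x, move →, go to S
S | _x[z]_zxz   read z → write z, move ←, go to R
R | _[x]z_zxz   read x → write x, move ←, go to P
P | [_]xz_zxz   read _ → write x, move →, go to S
S | x[x]z_zxz   read x → write x, move ←, go to Q
Q | [x]xz_zxz
No transition is defined for (Q, x); M halts in state Q.

Q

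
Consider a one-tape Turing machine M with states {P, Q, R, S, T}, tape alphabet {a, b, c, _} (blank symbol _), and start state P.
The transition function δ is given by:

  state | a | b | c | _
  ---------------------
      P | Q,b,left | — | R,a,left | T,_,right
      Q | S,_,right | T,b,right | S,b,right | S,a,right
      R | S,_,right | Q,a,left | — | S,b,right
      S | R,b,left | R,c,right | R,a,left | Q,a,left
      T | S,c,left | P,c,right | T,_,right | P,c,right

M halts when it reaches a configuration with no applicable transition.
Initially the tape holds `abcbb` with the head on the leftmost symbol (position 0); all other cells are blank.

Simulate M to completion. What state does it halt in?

P | _[a]bcbb   read a → write b, move left, go to Q
Q | [_]bbcbb   read _ → write a, move right, go to S
S | a[b]bcbb   read b → write c, move right, go to R
R | ac[b]cbb   read b → write a, move left, go to Q
Q | a[c]acbb   read c → write b, move right, go to S
S | ab[a]cbb   read a → write b, move left, go to R
R | a[b]bcbb   read b → write a, move left, go to Q
Q | [a]abcbb   read a → write _, move right, go to S
S | _[a]bcbb   read a → write b, move left, go to R
R | [_]bbcbb   read _ → write b, move right, go to S
S | b[b]bcbb   read b → write c, move right, go to R
R | bc[b]cbb   read b → write a, move left, go to Q
Q | b[c]acbb   read c → write b, move right, go to S
S | bb[a]cbb   read a → write b, move left, go to R
R | b[b]bcbb   read b → write a, move left, go to Q
Q | [b]abcbb   read b → write b, move right, go to T
T | b[a]bcbb   read a → write c, move left, go to S
S | [b]cbcbb   read b → write c, move right, go to R
R | c[c]bcbb
No transition is defined for (R, c); M halts in state R.

R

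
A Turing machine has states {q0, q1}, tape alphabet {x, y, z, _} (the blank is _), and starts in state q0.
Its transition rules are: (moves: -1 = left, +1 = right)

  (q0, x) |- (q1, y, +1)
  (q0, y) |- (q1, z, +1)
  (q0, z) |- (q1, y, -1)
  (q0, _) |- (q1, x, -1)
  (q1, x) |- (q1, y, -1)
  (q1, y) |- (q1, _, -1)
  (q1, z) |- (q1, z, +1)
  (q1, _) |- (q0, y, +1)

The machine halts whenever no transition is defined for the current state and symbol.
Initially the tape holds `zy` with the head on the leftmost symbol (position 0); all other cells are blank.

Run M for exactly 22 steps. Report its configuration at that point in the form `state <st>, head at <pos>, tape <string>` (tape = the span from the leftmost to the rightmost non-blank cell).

state q0, head at 2, tape yzyx_x

q0 | _[z]y___   read z → write y, move -1, go to q1
q1 | [_]yy___   read _ → write y, move +1, go to q0
q0 | y[y]y___   read y → write z, move +1, go to q1
q1 | yz[y]___   read y → write _, move -1, go to q1
q1 | y[z]____   read z → write z, move +1, go to q1
q1 | yz[_]___   read _ → write y, move +1, go to q0
q0 | yzy[_]__   read _ → write x, move -1, go to q1
q1 | yz[y]x__   read y → write _, move -1, go to q1
q1 | y[z]_x__   read z → write z, move +1, go to q1
q1 | yz[_]x__   read _ → write y, move +1, go to q0
q0 | yzy[x]__   read x → write y, move +1, go to q1
q1 | yzyy[_]_   read _ → write y, move +1, go to q0
q0 | yzyyy[_]   read _ → write x, move -1, go to q1
q1 | yzyy[y]x   read y → write _, move -1, go to q1
q1 | yzy[y]_x   read y → write _, move -1, go to q1
q1 | yz[y]__x   read y → write _, move -1, go to q1
q1 | y[z]___x   read z → write z, move +1, go to q1
q1 | yz[_]__x   read _ → write y, move +1, go to q0
q0 | yzy[_]_x   read _ → write x, move -1, go to q1
q1 | yz[y]x_x   read y → write _, move -1, go to q1
q1 | y[z]_x_x   read z → write z, move +1, go to q1
q1 | yz[_]x_x   read _ → write y, move +1, go to q0
q0 | yzy[x]_x
After 22 steps: state q0, head at 2, tape yzyx_x.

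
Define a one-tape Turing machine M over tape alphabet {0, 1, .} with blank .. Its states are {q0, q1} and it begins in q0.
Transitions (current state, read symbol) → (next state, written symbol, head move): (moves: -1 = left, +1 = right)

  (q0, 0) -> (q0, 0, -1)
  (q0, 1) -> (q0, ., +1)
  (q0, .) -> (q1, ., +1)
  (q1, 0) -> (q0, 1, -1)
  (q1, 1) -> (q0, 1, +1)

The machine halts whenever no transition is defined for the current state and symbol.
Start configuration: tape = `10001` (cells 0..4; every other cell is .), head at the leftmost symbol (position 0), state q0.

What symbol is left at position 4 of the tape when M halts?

.

q0 | [1]0001..   read 1 → write ., move +1, go to q0
q0 | .[0]001..   read 0 → write 0, move -1, go to q0
q0 | [.]0001..   read . → write ., move +1, go to q1
q1 | .[0]001..   read 0 → write 1, move -1, go to q0
q0 | [.]1001..   read . → write ., move +1, go to q1
q1 | .[1]001..   read 1 → write 1, move +1, go to q0
q0 | .1[0]01..   read 0 → write 0, move -1, go to q0
q0 | .[1]001..   read 1 → write ., move +1, go to q0
q0 | ..[0]01..   read 0 → write 0, move -1, go to q0
q0 | .[.]001..   read . → write ., move +1, go to q1
q1 | ..[0]01..   read 0 → write 1, move -1, go to q0
q0 | .[.]101..   read . → write ., move +1, go to q1
q1 | ..[1]01..   read 1 → write 1, move +1, go to q0
q0 | ..1[0]1..   read 0 → write 0, move -1, go to q0
q0 | ..[1]01..   read 1 → write ., move +1, go to q0
q0 | ...[0]1..   read 0 → write 0, move -1, go to q0
q0 | ..[.]01..   read . → write ., move +1, go to q1
q1 | ...[0]1..   read 0 → write 1, move -1, go to q0
q0 | ..[.]11..   read . → write ., move +1, go to q1
q1 | ...[1]1..   read 1 → write 1, move +1, go to q0
q0 | ...1[1]..   read 1 → write ., move +1, go to q0
q0 | ...1.[.].   read . → write ., move +1, go to q1
q1 | ...1..[.]
Cell 4 holds . when M halts.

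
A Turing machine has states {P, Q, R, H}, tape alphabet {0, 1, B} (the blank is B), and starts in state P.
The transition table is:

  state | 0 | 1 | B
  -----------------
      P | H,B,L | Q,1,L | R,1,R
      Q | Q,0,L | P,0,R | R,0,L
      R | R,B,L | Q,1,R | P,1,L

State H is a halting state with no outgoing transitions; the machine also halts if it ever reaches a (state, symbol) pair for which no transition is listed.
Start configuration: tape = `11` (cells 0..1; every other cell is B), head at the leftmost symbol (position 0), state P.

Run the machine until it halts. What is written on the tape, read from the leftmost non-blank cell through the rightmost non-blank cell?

10B11

state=P head=0 tape=BBB[1]1   (P,1)→(Q,1,L)
state=Q head=-1 tape=BB[B]11   (Q,B)→(R,0,L)
state=R head=-2 tape=B[B]011   (R,B)→(P,1,L)
state=P head=-3 tape=[B]1011   (P,B)→(R,1,R)
state=R head=-2 tape=1[1]011   (R,1)→(Q,1,R)
state=Q head=-1 tape=11[0]11   (Q,0)→(Q,0,L)
state=Q head=-2 tape=1[1]011   (Q,1)→(P,0,R)
state=P head=-1 tape=10[0]11   (P,0)→(H,B,L)
state=H head=-2 tape=1[0]B11
The non-blank tape span at halt is 10B11.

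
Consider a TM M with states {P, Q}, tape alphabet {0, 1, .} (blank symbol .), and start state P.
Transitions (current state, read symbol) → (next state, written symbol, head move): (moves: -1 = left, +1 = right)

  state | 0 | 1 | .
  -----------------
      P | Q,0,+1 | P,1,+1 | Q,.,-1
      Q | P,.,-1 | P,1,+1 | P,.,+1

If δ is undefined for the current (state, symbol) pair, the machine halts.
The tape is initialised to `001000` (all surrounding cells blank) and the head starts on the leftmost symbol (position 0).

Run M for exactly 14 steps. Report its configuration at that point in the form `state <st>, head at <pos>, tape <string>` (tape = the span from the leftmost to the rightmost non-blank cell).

state Q, head at 6, tape 0.10.0

state=P head=0 tape=[0]01000..   (P,0)→(Q,0,+1)
state=Q head=1 tape=0[0]1000..   (Q,0)→(P,.,-1)
state=P head=0 tape=[0].1000..   (P,0)→(Q,0,+1)
state=Q head=1 tape=0[.]1000..   (Q,.)→(P,.,+1)
state=P head=2 tape=0.[1]000..   (P,1)→(P,1,+1)
state=P head=3 tape=0.1[0]00..   (P,0)→(Q,0,+1)
state=Q head=4 tape=0.10[0]0..   (Q,0)→(P,.,-1)
state=P head=3 tape=0.1[0].0..   (P,0)→(Q,0,+1)
state=Q head=4 tape=0.10[.]0..   (Q,.)→(P,.,+1)
state=P head=5 tape=0.10.[0]..   (P,0)→(Q,0,+1)
state=Q head=6 tape=0.10.0[.].   (Q,.)→(P,.,+1)
state=P head=7 tape=0.10.0.[.]   (P,.)→(Q,.,-1)
state=Q head=6 tape=0.10.0[.].   (Q,.)→(P,.,+1)
state=P head=7 tape=0.10.0.[.]   (P,.)→(Q,.,-1)
state=Q head=6 tape=0.10.0[.].
After 14 steps: state Q, head at 6, tape 0.10.0.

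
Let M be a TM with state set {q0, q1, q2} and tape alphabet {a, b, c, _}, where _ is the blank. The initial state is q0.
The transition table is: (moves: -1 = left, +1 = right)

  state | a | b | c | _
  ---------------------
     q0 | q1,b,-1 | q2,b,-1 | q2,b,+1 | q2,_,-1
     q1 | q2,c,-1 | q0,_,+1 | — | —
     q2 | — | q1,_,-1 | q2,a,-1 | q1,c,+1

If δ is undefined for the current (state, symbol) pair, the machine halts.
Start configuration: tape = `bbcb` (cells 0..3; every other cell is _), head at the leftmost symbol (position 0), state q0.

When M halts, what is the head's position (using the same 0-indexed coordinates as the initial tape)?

q0 | _[b]bcb   read b → write b, move -1, go to q2
q2 | [_]bbcb   read _ → write c, move +1, go to q1
q1 | c[b]bcb   read b → write _, move +1, go to q0
q0 | c_[b]cb   read b → write b, move -1, go to q2
q2 | c[_]bcb   read _ → write c, move +1, go to q1
q1 | cc[b]cb   read b → write _, move +1, go to q0
q0 | cc_[c]b   read c → write b, move +1, go to q2
q2 | cc_b[b]   read b → write _, move -1, go to q1
q1 | cc_[b]_   read b → write _, move +1, go to q0
q0 | cc__[_]   read _ → write _, move -1, go to q2
q2 | cc_[_]_   read _ → write c, move +1, go to q1
q1 | cc_c[_]
At halt the head is at cell 3.

3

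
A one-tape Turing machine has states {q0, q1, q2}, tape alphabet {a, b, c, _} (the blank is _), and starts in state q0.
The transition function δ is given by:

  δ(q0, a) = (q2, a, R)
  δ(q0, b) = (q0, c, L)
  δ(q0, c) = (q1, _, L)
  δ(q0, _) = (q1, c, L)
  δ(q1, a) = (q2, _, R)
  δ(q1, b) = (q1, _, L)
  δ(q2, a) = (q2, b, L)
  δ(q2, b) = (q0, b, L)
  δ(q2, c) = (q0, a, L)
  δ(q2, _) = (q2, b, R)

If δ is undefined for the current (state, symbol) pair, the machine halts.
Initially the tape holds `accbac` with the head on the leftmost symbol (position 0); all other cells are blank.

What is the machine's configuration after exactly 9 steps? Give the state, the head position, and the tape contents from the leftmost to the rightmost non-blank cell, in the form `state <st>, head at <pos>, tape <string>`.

state=q0 head=0 tape=___[a]ccbac   (q0,a)→(q2,a,R)
state=q2 head=1 tape=___a[c]cbac   (q2,c)→(q0,a,L)
state=q0 head=0 tape=___[a]acbac   (q0,a)→(q2,a,R)
state=q2 head=1 tape=___a[a]cbac   (q2,a)→(q2,b,L)
state=q2 head=0 tape=___[a]bcbac   (q2,a)→(q2,b,L)
state=q2 head=-1 tape=__[_]bbcbac   (q2,_)→(q2,b,R)
state=q2 head=0 tape=__b[b]bcbac   (q2,b)→(q0,b,L)
state=q0 head=-1 tape=__[b]bbcbac   (q0,b)→(q0,c,L)
state=q0 head=-2 tape=_[_]cbbcbac   (q0,_)→(q1,c,L)
state=q1 head=-3 tape=[_]ccbbcbac
After 9 steps: state q1, head at -3, tape ccbbcbac.

state q1, head at -3, tape ccbbcbac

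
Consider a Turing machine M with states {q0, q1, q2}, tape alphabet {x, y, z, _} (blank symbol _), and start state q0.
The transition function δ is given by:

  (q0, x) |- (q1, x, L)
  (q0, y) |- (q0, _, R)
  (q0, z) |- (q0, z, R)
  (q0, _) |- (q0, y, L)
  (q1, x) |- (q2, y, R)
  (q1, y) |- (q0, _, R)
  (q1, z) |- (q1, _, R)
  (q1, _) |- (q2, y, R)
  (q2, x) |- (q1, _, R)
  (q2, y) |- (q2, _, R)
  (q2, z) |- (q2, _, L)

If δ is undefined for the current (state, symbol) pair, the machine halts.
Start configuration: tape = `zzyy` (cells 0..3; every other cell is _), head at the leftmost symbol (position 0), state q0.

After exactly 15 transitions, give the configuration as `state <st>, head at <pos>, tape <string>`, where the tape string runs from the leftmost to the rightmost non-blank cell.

q0 | [z]zyy__   read z → write z, move R, go to q0
q0 | z[z]yy__   read z → write z, move R, go to q0
q0 | zz[y]y__   read y → write _, move R, go to q0
q0 | zz_[y]__   read y → write _, move R, go to q0
q0 | zz__[_]_   read _ → write y, move L, go to q0
q0 | zz_[_]y_   read _ → write y, move L, go to q0
q0 | zz[_]yy_   read _ → write y, move L, go to q0
q0 | z[z]yyy_   read z → write z, move R, go to q0
q0 | zz[y]yy_   read y → write _, move R, go to q0
q0 | zz_[y]y_   read y → write _, move R, go to q0
q0 | zz__[y]_   read y → write _, move R, go to q0
q0 | zz___[_]   read _ → write y, move L, go to q0
q0 | zz__[_]y   read _ → write y, move L, go to q0
q0 | zz_[_]yy   read _ → write y, move L, go to q0
q0 | zz[_]yyy   read _ → write y, move L, go to q0
q0 | z[z]yyyy
After 15 steps: state q0, head at 1, tape zzyyyy.

state q0, head at 1, tape zzyyyy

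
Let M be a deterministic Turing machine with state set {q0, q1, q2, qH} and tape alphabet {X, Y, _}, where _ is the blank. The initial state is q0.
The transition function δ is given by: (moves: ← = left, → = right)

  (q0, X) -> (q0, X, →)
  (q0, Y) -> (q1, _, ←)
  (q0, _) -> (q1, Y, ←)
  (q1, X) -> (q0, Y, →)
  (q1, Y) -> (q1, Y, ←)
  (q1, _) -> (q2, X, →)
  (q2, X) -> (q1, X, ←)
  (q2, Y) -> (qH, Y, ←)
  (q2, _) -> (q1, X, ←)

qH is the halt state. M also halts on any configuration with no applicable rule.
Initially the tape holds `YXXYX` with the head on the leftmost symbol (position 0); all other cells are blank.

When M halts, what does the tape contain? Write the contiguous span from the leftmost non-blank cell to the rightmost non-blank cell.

XYY__YX

state=q0 head=0 tape=__[Y]XXYX   (q0,Y)→(q1,_,←)
state=q1 head=-1 tape=_[_]_XXYX   (q1,_)→(q2,X,→)
state=q2 head=0 tape=_X[_]XXYX   (q2,_)→(q1,X,←)
state=q1 head=-1 tape=_[X]XXXYX   (q1,X)→(q0,Y,→)
state=q0 head=0 tape=_Y[X]XXYX   (q0,X)→(q0,X,→)
state=q0 head=1 tape=_YX[X]XYX   (q0,X)→(q0,X,→)
state=q0 head=2 tape=_YXX[X]YX   (q0,X)→(q0,X,→)
state=q0 head=3 tape=_YXXX[Y]X   (q0,Y)→(q1,_,←)
state=q1 head=2 tape=_YXX[X]_X   (q1,X)→(q0,Y,→)
state=q0 head=3 tape=_YXXY[_]X   (q0,_)→(q1,Y,←)
state=q1 head=2 tape=_YXX[Y]YX   (q1,Y)→(q1,Y,←)
state=q1 head=1 tape=_YX[X]YYX   (q1,X)→(q0,Y,→)
state=q0 head=2 tape=_YXY[Y]YX   (q0,Y)→(q1,_,←)
state=q1 head=1 tape=_YX[Y]_YX   (q1,Y)→(q1,Y,←)
state=q1 head=0 tape=_Y[X]Y_YX   (q1,X)→(q0,Y,→)
state=q0 head=1 tape=_YY[Y]_YX   (q0,Y)→(q1,_,←)
state=q1 head=0 tape=_Y[Y]__YX   (q1,Y)→(q1,Y,←)
state=q1 head=-1 tape=_[Y]Y__YX   (q1,Y)→(q1,Y,←)
state=q1 head=-2 tape=[_]YY__YX   (q1,_)→(q2,X,→)
state=q2 head=-1 tape=X[Y]Y__YX   (q2,Y)→(qH,Y,←)
state=qH head=-2 tape=[X]YY__YX
The non-blank tape span at halt is XYY__YX.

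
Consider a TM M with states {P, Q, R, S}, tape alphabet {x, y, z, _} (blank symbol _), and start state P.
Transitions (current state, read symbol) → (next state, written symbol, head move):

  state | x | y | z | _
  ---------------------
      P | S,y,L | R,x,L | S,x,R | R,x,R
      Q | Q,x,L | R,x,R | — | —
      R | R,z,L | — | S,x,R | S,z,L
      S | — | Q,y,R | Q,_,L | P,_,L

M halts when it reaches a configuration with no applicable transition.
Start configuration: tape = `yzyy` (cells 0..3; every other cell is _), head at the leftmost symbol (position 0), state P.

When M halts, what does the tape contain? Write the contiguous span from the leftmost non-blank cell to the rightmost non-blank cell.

P | ___[y]zyy   read y → write x, move L, go to R
R | __[_]xzyy   read _ → write z, move L, go to S
S | _[_]zxzyy   read _ → write _, move L, go to P
P | [_]_zxzyy   read _ → write x, move R, go to R
R | x[_]zxzyy   read _ → write z, move L, go to S
S | [x]zzxzyy
The non-blank tape span at halt is xzzxzyy.

xzzxzyy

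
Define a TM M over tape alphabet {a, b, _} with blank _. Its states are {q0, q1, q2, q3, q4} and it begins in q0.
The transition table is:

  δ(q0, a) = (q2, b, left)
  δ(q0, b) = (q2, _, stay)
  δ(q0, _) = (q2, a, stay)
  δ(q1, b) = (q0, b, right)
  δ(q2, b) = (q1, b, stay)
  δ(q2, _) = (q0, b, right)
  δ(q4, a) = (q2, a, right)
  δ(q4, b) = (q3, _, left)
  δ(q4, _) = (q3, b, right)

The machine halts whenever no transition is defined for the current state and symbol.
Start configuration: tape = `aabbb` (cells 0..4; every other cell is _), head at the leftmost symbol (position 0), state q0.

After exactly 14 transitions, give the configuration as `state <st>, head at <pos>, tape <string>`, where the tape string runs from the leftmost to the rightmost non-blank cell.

q0 | _[a]abbb   read a → write b, move left, go to q2
q2 | [_]babbb   read _ → write b, move right, go to q0
q0 | b[b]abbb   read b → write _, move stay, go to q2
q2 | b[_]abbb   read _ → write b, move right, go to q0
q0 | bb[a]bbb   read a → write b, move left, go to q2
q2 | b[b]bbbb   read b → write b, move stay, go to q1
q1 | b[b]bbbb   read b → write b, move right, go to q0
q0 | bb[b]bbb   read b → write _, move stay, go to q2
q2 | bb[_]bbb   read _ → write b, move right, go to q0
q0 | bbb[b]bb   read b → write _, move stay, go to q2
q2 | bbb[_]bb   read _ → write b, move right, go to q0
q0 | bbbb[b]b   read b → write _, move stay, go to q2
q2 | bbbb[_]b   read _ → write b, move right, go to q0
q0 | bbbbb[b]   read b → write _, move stay, go to q2
q2 | bbbbb[_]
After 14 steps: state q2, head at 4, tape bbbbb.

state q2, head at 4, tape bbbbb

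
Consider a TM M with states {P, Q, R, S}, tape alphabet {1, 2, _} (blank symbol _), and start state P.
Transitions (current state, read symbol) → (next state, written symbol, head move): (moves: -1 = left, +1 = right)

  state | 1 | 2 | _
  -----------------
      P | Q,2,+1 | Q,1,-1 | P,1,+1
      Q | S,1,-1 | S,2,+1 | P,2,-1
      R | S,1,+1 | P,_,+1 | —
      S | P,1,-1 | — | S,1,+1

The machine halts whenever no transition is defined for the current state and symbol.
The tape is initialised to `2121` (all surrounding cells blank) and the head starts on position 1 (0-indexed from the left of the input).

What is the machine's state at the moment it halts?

S

state=P head=1 tape=___2[1]21   (P,1)→(Q,2,+1)
state=Q head=2 tape=___22[2]1   (Q,2)→(S,2,+1)
state=S head=3 tape=___222[1]   (S,1)→(P,1,-1)
state=P head=2 tape=___22[2]1   (P,2)→(Q,1,-1)
state=Q head=1 tape=___2[2]11   (Q,2)→(S,2,+1)
state=S head=2 tape=___22[1]1   (S,1)→(P,1,-1)
state=P head=1 tape=___2[2]11   (P,2)→(Q,1,-1)
state=Q head=0 tape=___[2]111   (Q,2)→(S,2,+1)
state=S head=1 tape=___2[1]11   (S,1)→(P,1,-1)
state=P head=0 tape=___[2]111   (P,2)→(Q,1,-1)
state=Q head=-1 tape=__[_]1111   (Q,_)→(P,2,-1)
state=P head=-2 tape=_[_]21111   (P,_)→(P,1,+1)
state=P head=-1 tape=_1[2]1111   (P,2)→(Q,1,-1)
state=Q head=-2 tape=_[1]11111   (Q,1)→(S,1,-1)
state=S head=-3 tape=[_]111111   (S,_)→(S,1,+1)
state=S head=-2 tape=1[1]11111   (S,1)→(P,1,-1)
state=P head=-3 tape=[1]111111   (P,1)→(Q,2,+1)
state=Q head=-2 tape=2[1]11111   (Q,1)→(S,1,-1)
state=S head=-3 tape=[2]111111
No transition is defined for (S, 2); M halts in state S.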